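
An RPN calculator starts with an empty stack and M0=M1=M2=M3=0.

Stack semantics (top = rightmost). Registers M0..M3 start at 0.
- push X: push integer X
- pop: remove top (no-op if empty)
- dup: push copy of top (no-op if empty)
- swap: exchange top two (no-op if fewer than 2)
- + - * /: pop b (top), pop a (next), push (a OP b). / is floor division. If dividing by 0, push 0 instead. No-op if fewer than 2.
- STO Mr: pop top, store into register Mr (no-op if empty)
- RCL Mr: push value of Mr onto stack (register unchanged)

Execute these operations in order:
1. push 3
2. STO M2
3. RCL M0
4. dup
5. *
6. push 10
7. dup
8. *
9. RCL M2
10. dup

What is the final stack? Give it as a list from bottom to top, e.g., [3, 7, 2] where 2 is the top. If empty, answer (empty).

Answer: [0, 100, 3, 3]

Derivation:
After op 1 (push 3): stack=[3] mem=[0,0,0,0]
After op 2 (STO M2): stack=[empty] mem=[0,0,3,0]
After op 3 (RCL M0): stack=[0] mem=[0,0,3,0]
After op 4 (dup): stack=[0,0] mem=[0,0,3,0]
After op 5 (*): stack=[0] mem=[0,0,3,0]
After op 6 (push 10): stack=[0,10] mem=[0,0,3,0]
After op 7 (dup): stack=[0,10,10] mem=[0,0,3,0]
After op 8 (*): stack=[0,100] mem=[0,0,3,0]
After op 9 (RCL M2): stack=[0,100,3] mem=[0,0,3,0]
After op 10 (dup): stack=[0,100,3,3] mem=[0,0,3,0]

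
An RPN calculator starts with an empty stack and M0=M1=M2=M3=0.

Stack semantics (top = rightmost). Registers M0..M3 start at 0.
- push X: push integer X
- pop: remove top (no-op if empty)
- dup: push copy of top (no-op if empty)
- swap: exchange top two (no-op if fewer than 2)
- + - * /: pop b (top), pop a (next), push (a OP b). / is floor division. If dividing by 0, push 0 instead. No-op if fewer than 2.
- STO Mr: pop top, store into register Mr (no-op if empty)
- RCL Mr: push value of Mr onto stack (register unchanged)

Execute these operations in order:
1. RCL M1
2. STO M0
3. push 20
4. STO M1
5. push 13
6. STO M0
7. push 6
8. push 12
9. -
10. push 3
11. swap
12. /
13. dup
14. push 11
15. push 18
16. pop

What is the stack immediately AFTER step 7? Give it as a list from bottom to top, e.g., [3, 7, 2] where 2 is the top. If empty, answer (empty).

After op 1 (RCL M1): stack=[0] mem=[0,0,0,0]
After op 2 (STO M0): stack=[empty] mem=[0,0,0,0]
After op 3 (push 20): stack=[20] mem=[0,0,0,0]
After op 4 (STO M1): stack=[empty] mem=[0,20,0,0]
After op 5 (push 13): stack=[13] mem=[0,20,0,0]
After op 6 (STO M0): stack=[empty] mem=[13,20,0,0]
After op 7 (push 6): stack=[6] mem=[13,20,0,0]

[6]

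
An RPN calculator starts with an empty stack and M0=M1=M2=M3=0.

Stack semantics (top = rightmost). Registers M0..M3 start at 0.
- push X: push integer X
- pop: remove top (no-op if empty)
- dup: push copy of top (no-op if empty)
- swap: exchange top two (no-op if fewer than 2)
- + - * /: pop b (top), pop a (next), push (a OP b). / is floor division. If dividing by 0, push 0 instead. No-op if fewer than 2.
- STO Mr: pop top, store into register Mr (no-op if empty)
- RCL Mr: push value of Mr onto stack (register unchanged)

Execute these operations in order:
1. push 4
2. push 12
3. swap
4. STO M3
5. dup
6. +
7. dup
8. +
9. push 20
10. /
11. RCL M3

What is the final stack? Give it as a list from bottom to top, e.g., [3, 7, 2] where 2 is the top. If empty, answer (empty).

Answer: [2, 4]

Derivation:
After op 1 (push 4): stack=[4] mem=[0,0,0,0]
After op 2 (push 12): stack=[4,12] mem=[0,0,0,0]
After op 3 (swap): stack=[12,4] mem=[0,0,0,0]
After op 4 (STO M3): stack=[12] mem=[0,0,0,4]
After op 5 (dup): stack=[12,12] mem=[0,0,0,4]
After op 6 (+): stack=[24] mem=[0,0,0,4]
After op 7 (dup): stack=[24,24] mem=[0,0,0,4]
After op 8 (+): stack=[48] mem=[0,0,0,4]
After op 9 (push 20): stack=[48,20] mem=[0,0,0,4]
After op 10 (/): stack=[2] mem=[0,0,0,4]
After op 11 (RCL M3): stack=[2,4] mem=[0,0,0,4]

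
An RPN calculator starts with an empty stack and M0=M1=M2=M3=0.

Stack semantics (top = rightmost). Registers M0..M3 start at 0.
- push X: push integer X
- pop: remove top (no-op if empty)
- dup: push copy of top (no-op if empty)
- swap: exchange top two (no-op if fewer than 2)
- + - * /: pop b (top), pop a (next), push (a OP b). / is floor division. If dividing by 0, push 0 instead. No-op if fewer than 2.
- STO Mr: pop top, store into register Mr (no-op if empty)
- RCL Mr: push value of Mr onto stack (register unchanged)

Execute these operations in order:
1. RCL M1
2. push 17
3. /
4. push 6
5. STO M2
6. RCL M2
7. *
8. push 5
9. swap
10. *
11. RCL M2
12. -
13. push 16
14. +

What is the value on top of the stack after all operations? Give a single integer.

Answer: 10

Derivation:
After op 1 (RCL M1): stack=[0] mem=[0,0,0,0]
After op 2 (push 17): stack=[0,17] mem=[0,0,0,0]
After op 3 (/): stack=[0] mem=[0,0,0,0]
After op 4 (push 6): stack=[0,6] mem=[0,0,0,0]
After op 5 (STO M2): stack=[0] mem=[0,0,6,0]
After op 6 (RCL M2): stack=[0,6] mem=[0,0,6,0]
After op 7 (*): stack=[0] mem=[0,0,6,0]
After op 8 (push 5): stack=[0,5] mem=[0,0,6,0]
After op 9 (swap): stack=[5,0] mem=[0,0,6,0]
After op 10 (*): stack=[0] mem=[0,0,6,0]
After op 11 (RCL M2): stack=[0,6] mem=[0,0,6,0]
After op 12 (-): stack=[-6] mem=[0,0,6,0]
After op 13 (push 16): stack=[-6,16] mem=[0,0,6,0]
After op 14 (+): stack=[10] mem=[0,0,6,0]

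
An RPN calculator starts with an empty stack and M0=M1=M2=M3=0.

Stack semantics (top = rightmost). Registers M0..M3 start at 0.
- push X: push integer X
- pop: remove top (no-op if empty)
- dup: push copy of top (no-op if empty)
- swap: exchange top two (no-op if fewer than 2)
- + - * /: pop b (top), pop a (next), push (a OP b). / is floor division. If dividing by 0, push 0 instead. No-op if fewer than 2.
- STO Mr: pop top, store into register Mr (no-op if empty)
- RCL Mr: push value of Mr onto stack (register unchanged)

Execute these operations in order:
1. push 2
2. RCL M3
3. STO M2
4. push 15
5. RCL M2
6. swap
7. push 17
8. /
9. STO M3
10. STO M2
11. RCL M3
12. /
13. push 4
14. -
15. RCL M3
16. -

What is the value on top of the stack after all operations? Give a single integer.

Answer: -4

Derivation:
After op 1 (push 2): stack=[2] mem=[0,0,0,0]
After op 2 (RCL M3): stack=[2,0] mem=[0,0,0,0]
After op 3 (STO M2): stack=[2] mem=[0,0,0,0]
After op 4 (push 15): stack=[2,15] mem=[0,0,0,0]
After op 5 (RCL M2): stack=[2,15,0] mem=[0,0,0,0]
After op 6 (swap): stack=[2,0,15] mem=[0,0,0,0]
After op 7 (push 17): stack=[2,0,15,17] mem=[0,0,0,0]
After op 8 (/): stack=[2,0,0] mem=[0,0,0,0]
After op 9 (STO M3): stack=[2,0] mem=[0,0,0,0]
After op 10 (STO M2): stack=[2] mem=[0,0,0,0]
After op 11 (RCL M3): stack=[2,0] mem=[0,0,0,0]
After op 12 (/): stack=[0] mem=[0,0,0,0]
After op 13 (push 4): stack=[0,4] mem=[0,0,0,0]
After op 14 (-): stack=[-4] mem=[0,0,0,0]
After op 15 (RCL M3): stack=[-4,0] mem=[0,0,0,0]
After op 16 (-): stack=[-4] mem=[0,0,0,0]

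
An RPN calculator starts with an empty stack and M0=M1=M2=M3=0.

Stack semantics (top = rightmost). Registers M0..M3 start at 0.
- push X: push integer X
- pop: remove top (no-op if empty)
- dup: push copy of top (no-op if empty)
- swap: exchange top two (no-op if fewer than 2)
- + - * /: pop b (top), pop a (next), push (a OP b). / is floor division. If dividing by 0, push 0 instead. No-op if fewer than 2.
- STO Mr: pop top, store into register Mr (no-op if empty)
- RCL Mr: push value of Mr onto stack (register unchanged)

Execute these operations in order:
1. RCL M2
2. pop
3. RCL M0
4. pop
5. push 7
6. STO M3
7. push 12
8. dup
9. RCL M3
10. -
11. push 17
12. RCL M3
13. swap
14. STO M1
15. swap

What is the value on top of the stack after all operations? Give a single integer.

Answer: 5

Derivation:
After op 1 (RCL M2): stack=[0] mem=[0,0,0,0]
After op 2 (pop): stack=[empty] mem=[0,0,0,0]
After op 3 (RCL M0): stack=[0] mem=[0,0,0,0]
After op 4 (pop): stack=[empty] mem=[0,0,0,0]
After op 5 (push 7): stack=[7] mem=[0,0,0,0]
After op 6 (STO M3): stack=[empty] mem=[0,0,0,7]
After op 7 (push 12): stack=[12] mem=[0,0,0,7]
After op 8 (dup): stack=[12,12] mem=[0,0,0,7]
After op 9 (RCL M3): stack=[12,12,7] mem=[0,0,0,7]
After op 10 (-): stack=[12,5] mem=[0,0,0,7]
After op 11 (push 17): stack=[12,5,17] mem=[0,0,0,7]
After op 12 (RCL M3): stack=[12,5,17,7] mem=[0,0,0,7]
After op 13 (swap): stack=[12,5,7,17] mem=[0,0,0,7]
After op 14 (STO M1): stack=[12,5,7] mem=[0,17,0,7]
After op 15 (swap): stack=[12,7,5] mem=[0,17,0,7]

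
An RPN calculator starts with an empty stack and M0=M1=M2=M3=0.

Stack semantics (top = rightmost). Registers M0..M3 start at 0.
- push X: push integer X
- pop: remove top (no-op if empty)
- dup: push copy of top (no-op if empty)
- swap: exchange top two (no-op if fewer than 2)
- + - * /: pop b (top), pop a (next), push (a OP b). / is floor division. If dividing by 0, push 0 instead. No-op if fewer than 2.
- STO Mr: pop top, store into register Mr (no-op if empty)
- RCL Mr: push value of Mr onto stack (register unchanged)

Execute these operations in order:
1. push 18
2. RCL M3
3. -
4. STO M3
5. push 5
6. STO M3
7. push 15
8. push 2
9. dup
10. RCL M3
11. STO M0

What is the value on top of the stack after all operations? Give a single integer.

Answer: 2

Derivation:
After op 1 (push 18): stack=[18] mem=[0,0,0,0]
After op 2 (RCL M3): stack=[18,0] mem=[0,0,0,0]
After op 3 (-): stack=[18] mem=[0,0,0,0]
After op 4 (STO M3): stack=[empty] mem=[0,0,0,18]
After op 5 (push 5): stack=[5] mem=[0,0,0,18]
After op 6 (STO M3): stack=[empty] mem=[0,0,0,5]
After op 7 (push 15): stack=[15] mem=[0,0,0,5]
After op 8 (push 2): stack=[15,2] mem=[0,0,0,5]
After op 9 (dup): stack=[15,2,2] mem=[0,0,0,5]
After op 10 (RCL M3): stack=[15,2,2,5] mem=[0,0,0,5]
After op 11 (STO M0): stack=[15,2,2] mem=[5,0,0,5]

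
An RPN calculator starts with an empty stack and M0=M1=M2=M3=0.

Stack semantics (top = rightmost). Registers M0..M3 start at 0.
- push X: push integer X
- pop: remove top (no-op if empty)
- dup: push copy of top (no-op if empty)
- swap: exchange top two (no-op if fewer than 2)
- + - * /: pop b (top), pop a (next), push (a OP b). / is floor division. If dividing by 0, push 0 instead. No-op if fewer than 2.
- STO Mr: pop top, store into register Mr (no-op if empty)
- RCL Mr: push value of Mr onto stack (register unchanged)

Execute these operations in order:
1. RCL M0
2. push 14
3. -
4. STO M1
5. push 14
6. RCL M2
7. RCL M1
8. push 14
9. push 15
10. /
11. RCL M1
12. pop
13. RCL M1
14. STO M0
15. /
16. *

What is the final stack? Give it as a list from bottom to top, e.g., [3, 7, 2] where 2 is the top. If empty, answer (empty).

Answer: [14, 0]

Derivation:
After op 1 (RCL M0): stack=[0] mem=[0,0,0,0]
After op 2 (push 14): stack=[0,14] mem=[0,0,0,0]
After op 3 (-): stack=[-14] mem=[0,0,0,0]
After op 4 (STO M1): stack=[empty] mem=[0,-14,0,0]
After op 5 (push 14): stack=[14] mem=[0,-14,0,0]
After op 6 (RCL M2): stack=[14,0] mem=[0,-14,0,0]
After op 7 (RCL M1): stack=[14,0,-14] mem=[0,-14,0,0]
After op 8 (push 14): stack=[14,0,-14,14] mem=[0,-14,0,0]
After op 9 (push 15): stack=[14,0,-14,14,15] mem=[0,-14,0,0]
After op 10 (/): stack=[14,0,-14,0] mem=[0,-14,0,0]
After op 11 (RCL M1): stack=[14,0,-14,0,-14] mem=[0,-14,0,0]
After op 12 (pop): stack=[14,0,-14,0] mem=[0,-14,0,0]
After op 13 (RCL M1): stack=[14,0,-14,0,-14] mem=[0,-14,0,0]
After op 14 (STO M0): stack=[14,0,-14,0] mem=[-14,-14,0,0]
After op 15 (/): stack=[14,0,0] mem=[-14,-14,0,0]
After op 16 (*): stack=[14,0] mem=[-14,-14,0,0]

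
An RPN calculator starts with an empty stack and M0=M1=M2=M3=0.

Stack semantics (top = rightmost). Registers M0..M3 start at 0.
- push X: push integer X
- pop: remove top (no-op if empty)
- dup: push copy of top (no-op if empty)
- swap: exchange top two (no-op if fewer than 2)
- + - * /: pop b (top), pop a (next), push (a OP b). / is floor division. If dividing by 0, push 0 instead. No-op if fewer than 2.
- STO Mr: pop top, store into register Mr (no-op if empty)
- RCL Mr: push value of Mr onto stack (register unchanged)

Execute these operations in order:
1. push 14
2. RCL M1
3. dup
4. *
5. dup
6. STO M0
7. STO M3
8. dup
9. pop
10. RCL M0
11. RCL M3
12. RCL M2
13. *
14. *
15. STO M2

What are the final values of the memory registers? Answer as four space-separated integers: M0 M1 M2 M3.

After op 1 (push 14): stack=[14] mem=[0,0,0,0]
After op 2 (RCL M1): stack=[14,0] mem=[0,0,0,0]
After op 3 (dup): stack=[14,0,0] mem=[0,0,0,0]
After op 4 (*): stack=[14,0] mem=[0,0,0,0]
After op 5 (dup): stack=[14,0,0] mem=[0,0,0,0]
After op 6 (STO M0): stack=[14,0] mem=[0,0,0,0]
After op 7 (STO M3): stack=[14] mem=[0,0,0,0]
After op 8 (dup): stack=[14,14] mem=[0,0,0,0]
After op 9 (pop): stack=[14] mem=[0,0,0,0]
After op 10 (RCL M0): stack=[14,0] mem=[0,0,0,0]
After op 11 (RCL M3): stack=[14,0,0] mem=[0,0,0,0]
After op 12 (RCL M2): stack=[14,0,0,0] mem=[0,0,0,0]
After op 13 (*): stack=[14,0,0] mem=[0,0,0,0]
After op 14 (*): stack=[14,0] mem=[0,0,0,0]
After op 15 (STO M2): stack=[14] mem=[0,0,0,0]

Answer: 0 0 0 0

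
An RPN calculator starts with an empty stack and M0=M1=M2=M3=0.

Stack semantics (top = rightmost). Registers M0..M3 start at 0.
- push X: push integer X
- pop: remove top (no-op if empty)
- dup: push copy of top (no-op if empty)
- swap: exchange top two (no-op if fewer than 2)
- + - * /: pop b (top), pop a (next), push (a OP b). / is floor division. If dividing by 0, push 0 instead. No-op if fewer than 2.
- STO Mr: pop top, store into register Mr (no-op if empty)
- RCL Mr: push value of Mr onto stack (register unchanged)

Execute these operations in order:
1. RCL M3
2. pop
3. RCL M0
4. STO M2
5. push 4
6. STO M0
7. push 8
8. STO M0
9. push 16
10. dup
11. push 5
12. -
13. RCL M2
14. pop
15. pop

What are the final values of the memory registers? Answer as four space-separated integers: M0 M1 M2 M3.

After op 1 (RCL M3): stack=[0] mem=[0,0,0,0]
After op 2 (pop): stack=[empty] mem=[0,0,0,0]
After op 3 (RCL M0): stack=[0] mem=[0,0,0,0]
After op 4 (STO M2): stack=[empty] mem=[0,0,0,0]
After op 5 (push 4): stack=[4] mem=[0,0,0,0]
After op 6 (STO M0): stack=[empty] mem=[4,0,0,0]
After op 7 (push 8): stack=[8] mem=[4,0,0,0]
After op 8 (STO M0): stack=[empty] mem=[8,0,0,0]
After op 9 (push 16): stack=[16] mem=[8,0,0,0]
After op 10 (dup): stack=[16,16] mem=[8,0,0,0]
After op 11 (push 5): stack=[16,16,5] mem=[8,0,0,0]
After op 12 (-): stack=[16,11] mem=[8,0,0,0]
After op 13 (RCL M2): stack=[16,11,0] mem=[8,0,0,0]
After op 14 (pop): stack=[16,11] mem=[8,0,0,0]
After op 15 (pop): stack=[16] mem=[8,0,0,0]

Answer: 8 0 0 0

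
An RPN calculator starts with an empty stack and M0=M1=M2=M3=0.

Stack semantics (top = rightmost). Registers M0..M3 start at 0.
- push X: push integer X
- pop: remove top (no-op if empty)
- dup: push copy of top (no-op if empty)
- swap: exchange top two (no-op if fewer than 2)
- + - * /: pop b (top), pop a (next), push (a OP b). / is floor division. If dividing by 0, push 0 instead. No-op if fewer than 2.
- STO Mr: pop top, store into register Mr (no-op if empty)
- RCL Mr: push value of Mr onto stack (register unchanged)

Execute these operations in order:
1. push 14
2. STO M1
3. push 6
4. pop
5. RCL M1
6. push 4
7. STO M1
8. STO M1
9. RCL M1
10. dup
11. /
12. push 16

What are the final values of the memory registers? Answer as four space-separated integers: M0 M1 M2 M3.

After op 1 (push 14): stack=[14] mem=[0,0,0,0]
After op 2 (STO M1): stack=[empty] mem=[0,14,0,0]
After op 3 (push 6): stack=[6] mem=[0,14,0,0]
After op 4 (pop): stack=[empty] mem=[0,14,0,0]
After op 5 (RCL M1): stack=[14] mem=[0,14,0,0]
After op 6 (push 4): stack=[14,4] mem=[0,14,0,0]
After op 7 (STO M1): stack=[14] mem=[0,4,0,0]
After op 8 (STO M1): stack=[empty] mem=[0,14,0,0]
After op 9 (RCL M1): stack=[14] mem=[0,14,0,0]
After op 10 (dup): stack=[14,14] mem=[0,14,0,0]
After op 11 (/): stack=[1] mem=[0,14,0,0]
After op 12 (push 16): stack=[1,16] mem=[0,14,0,0]

Answer: 0 14 0 0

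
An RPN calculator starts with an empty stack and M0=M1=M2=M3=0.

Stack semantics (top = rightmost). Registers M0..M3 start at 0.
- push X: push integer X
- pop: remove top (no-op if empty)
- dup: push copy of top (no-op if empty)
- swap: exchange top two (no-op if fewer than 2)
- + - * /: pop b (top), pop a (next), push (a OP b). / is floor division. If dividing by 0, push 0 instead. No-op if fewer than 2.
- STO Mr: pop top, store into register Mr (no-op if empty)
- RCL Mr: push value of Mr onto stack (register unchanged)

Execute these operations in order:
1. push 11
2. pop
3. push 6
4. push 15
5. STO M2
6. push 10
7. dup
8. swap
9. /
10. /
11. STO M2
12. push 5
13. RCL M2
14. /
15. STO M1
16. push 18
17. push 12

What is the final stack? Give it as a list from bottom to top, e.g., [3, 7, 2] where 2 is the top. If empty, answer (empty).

Answer: [18, 12]

Derivation:
After op 1 (push 11): stack=[11] mem=[0,0,0,0]
After op 2 (pop): stack=[empty] mem=[0,0,0,0]
After op 3 (push 6): stack=[6] mem=[0,0,0,0]
After op 4 (push 15): stack=[6,15] mem=[0,0,0,0]
After op 5 (STO M2): stack=[6] mem=[0,0,15,0]
After op 6 (push 10): stack=[6,10] mem=[0,0,15,0]
After op 7 (dup): stack=[6,10,10] mem=[0,0,15,0]
After op 8 (swap): stack=[6,10,10] mem=[0,0,15,0]
After op 9 (/): stack=[6,1] mem=[0,0,15,0]
After op 10 (/): stack=[6] mem=[0,0,15,0]
After op 11 (STO M2): stack=[empty] mem=[0,0,6,0]
After op 12 (push 5): stack=[5] mem=[0,0,6,0]
After op 13 (RCL M2): stack=[5,6] mem=[0,0,6,0]
After op 14 (/): stack=[0] mem=[0,0,6,0]
After op 15 (STO M1): stack=[empty] mem=[0,0,6,0]
After op 16 (push 18): stack=[18] mem=[0,0,6,0]
After op 17 (push 12): stack=[18,12] mem=[0,0,6,0]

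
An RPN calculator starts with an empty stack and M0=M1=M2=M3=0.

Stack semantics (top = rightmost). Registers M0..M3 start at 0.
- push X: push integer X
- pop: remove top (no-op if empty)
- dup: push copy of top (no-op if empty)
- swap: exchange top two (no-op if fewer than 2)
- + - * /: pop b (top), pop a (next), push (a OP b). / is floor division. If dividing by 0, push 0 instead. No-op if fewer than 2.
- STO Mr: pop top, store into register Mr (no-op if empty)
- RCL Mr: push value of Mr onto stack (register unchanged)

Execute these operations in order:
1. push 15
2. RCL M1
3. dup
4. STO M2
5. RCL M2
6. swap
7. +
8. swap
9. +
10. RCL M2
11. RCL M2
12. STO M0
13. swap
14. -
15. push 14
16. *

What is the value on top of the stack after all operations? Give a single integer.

After op 1 (push 15): stack=[15] mem=[0,0,0,0]
After op 2 (RCL M1): stack=[15,0] mem=[0,0,0,0]
After op 3 (dup): stack=[15,0,0] mem=[0,0,0,0]
After op 4 (STO M2): stack=[15,0] mem=[0,0,0,0]
After op 5 (RCL M2): stack=[15,0,0] mem=[0,0,0,0]
After op 6 (swap): stack=[15,0,0] mem=[0,0,0,0]
After op 7 (+): stack=[15,0] mem=[0,0,0,0]
After op 8 (swap): stack=[0,15] mem=[0,0,0,0]
After op 9 (+): stack=[15] mem=[0,0,0,0]
After op 10 (RCL M2): stack=[15,0] mem=[0,0,0,0]
After op 11 (RCL M2): stack=[15,0,0] mem=[0,0,0,0]
After op 12 (STO M0): stack=[15,0] mem=[0,0,0,0]
After op 13 (swap): stack=[0,15] mem=[0,0,0,0]
After op 14 (-): stack=[-15] mem=[0,0,0,0]
After op 15 (push 14): stack=[-15,14] mem=[0,0,0,0]
After op 16 (*): stack=[-210] mem=[0,0,0,0]

Answer: -210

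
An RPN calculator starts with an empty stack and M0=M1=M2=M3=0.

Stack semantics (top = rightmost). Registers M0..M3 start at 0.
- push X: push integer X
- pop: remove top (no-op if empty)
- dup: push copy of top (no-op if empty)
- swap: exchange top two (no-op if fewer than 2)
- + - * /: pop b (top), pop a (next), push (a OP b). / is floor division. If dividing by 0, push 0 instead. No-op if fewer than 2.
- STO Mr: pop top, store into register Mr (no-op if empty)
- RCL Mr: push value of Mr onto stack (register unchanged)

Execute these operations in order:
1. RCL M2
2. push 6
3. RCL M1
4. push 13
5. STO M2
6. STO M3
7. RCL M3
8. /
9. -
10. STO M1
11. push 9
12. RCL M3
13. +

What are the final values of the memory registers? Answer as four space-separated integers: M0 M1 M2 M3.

After op 1 (RCL M2): stack=[0] mem=[0,0,0,0]
After op 2 (push 6): stack=[0,6] mem=[0,0,0,0]
After op 3 (RCL M1): stack=[0,6,0] mem=[0,0,0,0]
After op 4 (push 13): stack=[0,6,0,13] mem=[0,0,0,0]
After op 5 (STO M2): stack=[0,6,0] mem=[0,0,13,0]
After op 6 (STO M3): stack=[0,6] mem=[0,0,13,0]
After op 7 (RCL M3): stack=[0,6,0] mem=[0,0,13,0]
After op 8 (/): stack=[0,0] mem=[0,0,13,0]
After op 9 (-): stack=[0] mem=[0,0,13,0]
After op 10 (STO M1): stack=[empty] mem=[0,0,13,0]
After op 11 (push 9): stack=[9] mem=[0,0,13,0]
After op 12 (RCL M3): stack=[9,0] mem=[0,0,13,0]
After op 13 (+): stack=[9] mem=[0,0,13,0]

Answer: 0 0 13 0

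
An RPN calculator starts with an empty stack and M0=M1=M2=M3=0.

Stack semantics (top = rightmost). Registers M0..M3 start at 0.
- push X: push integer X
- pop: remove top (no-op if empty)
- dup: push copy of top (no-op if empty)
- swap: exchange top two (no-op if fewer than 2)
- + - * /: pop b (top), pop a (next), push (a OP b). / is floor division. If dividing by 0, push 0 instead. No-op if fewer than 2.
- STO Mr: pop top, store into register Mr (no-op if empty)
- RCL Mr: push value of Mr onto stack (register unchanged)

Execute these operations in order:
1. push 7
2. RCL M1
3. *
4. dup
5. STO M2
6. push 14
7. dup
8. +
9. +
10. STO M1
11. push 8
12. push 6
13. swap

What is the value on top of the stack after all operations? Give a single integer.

Answer: 8

Derivation:
After op 1 (push 7): stack=[7] mem=[0,0,0,0]
After op 2 (RCL M1): stack=[7,0] mem=[0,0,0,0]
After op 3 (*): stack=[0] mem=[0,0,0,0]
After op 4 (dup): stack=[0,0] mem=[0,0,0,0]
After op 5 (STO M2): stack=[0] mem=[0,0,0,0]
After op 6 (push 14): stack=[0,14] mem=[0,0,0,0]
After op 7 (dup): stack=[0,14,14] mem=[0,0,0,0]
After op 8 (+): stack=[0,28] mem=[0,0,0,0]
After op 9 (+): stack=[28] mem=[0,0,0,0]
After op 10 (STO M1): stack=[empty] mem=[0,28,0,0]
After op 11 (push 8): stack=[8] mem=[0,28,0,0]
After op 12 (push 6): stack=[8,6] mem=[0,28,0,0]
After op 13 (swap): stack=[6,8] mem=[0,28,0,0]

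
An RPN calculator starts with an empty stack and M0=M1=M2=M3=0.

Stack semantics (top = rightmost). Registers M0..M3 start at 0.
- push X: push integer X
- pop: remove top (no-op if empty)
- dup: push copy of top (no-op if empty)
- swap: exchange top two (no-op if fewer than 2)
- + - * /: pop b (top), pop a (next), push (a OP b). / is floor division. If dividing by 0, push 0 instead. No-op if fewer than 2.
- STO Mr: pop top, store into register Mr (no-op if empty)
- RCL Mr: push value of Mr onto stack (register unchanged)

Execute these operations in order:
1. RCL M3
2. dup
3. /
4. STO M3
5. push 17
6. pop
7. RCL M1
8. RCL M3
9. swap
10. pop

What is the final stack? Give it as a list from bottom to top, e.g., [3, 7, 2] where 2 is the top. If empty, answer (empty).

Answer: [0]

Derivation:
After op 1 (RCL M3): stack=[0] mem=[0,0,0,0]
After op 2 (dup): stack=[0,0] mem=[0,0,0,0]
After op 3 (/): stack=[0] mem=[0,0,0,0]
After op 4 (STO M3): stack=[empty] mem=[0,0,0,0]
After op 5 (push 17): stack=[17] mem=[0,0,0,0]
After op 6 (pop): stack=[empty] mem=[0,0,0,0]
After op 7 (RCL M1): stack=[0] mem=[0,0,0,0]
After op 8 (RCL M3): stack=[0,0] mem=[0,0,0,0]
After op 9 (swap): stack=[0,0] mem=[0,0,0,0]
After op 10 (pop): stack=[0] mem=[0,0,0,0]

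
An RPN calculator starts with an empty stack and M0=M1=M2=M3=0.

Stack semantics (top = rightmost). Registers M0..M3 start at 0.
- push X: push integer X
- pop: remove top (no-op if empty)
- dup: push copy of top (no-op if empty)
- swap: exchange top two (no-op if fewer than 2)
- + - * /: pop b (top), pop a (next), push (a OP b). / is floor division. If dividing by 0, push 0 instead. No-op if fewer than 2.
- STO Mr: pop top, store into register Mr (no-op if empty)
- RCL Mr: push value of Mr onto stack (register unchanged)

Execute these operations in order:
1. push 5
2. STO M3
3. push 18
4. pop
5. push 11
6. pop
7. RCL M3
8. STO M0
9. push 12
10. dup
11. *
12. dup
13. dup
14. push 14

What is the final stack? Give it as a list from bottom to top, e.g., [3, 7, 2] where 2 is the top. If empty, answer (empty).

After op 1 (push 5): stack=[5] mem=[0,0,0,0]
After op 2 (STO M3): stack=[empty] mem=[0,0,0,5]
After op 3 (push 18): stack=[18] mem=[0,0,0,5]
After op 4 (pop): stack=[empty] mem=[0,0,0,5]
After op 5 (push 11): stack=[11] mem=[0,0,0,5]
After op 6 (pop): stack=[empty] mem=[0,0,0,5]
After op 7 (RCL M3): stack=[5] mem=[0,0,0,5]
After op 8 (STO M0): stack=[empty] mem=[5,0,0,5]
After op 9 (push 12): stack=[12] mem=[5,0,0,5]
After op 10 (dup): stack=[12,12] mem=[5,0,0,5]
After op 11 (*): stack=[144] mem=[5,0,0,5]
After op 12 (dup): stack=[144,144] mem=[5,0,0,5]
After op 13 (dup): stack=[144,144,144] mem=[5,0,0,5]
After op 14 (push 14): stack=[144,144,144,14] mem=[5,0,0,5]

Answer: [144, 144, 144, 14]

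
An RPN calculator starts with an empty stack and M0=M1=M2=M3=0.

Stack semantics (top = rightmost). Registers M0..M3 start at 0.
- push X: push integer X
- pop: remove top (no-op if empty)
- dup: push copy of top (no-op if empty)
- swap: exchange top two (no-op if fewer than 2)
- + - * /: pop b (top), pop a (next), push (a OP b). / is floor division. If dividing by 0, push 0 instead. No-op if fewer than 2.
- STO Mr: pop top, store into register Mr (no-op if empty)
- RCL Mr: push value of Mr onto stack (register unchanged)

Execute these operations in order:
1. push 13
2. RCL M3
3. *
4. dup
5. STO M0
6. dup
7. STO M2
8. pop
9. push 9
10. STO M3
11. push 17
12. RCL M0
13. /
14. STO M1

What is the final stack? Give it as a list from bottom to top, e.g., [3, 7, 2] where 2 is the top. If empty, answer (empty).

After op 1 (push 13): stack=[13] mem=[0,0,0,0]
After op 2 (RCL M3): stack=[13,0] mem=[0,0,0,0]
After op 3 (*): stack=[0] mem=[0,0,0,0]
After op 4 (dup): stack=[0,0] mem=[0,0,0,0]
After op 5 (STO M0): stack=[0] mem=[0,0,0,0]
After op 6 (dup): stack=[0,0] mem=[0,0,0,0]
After op 7 (STO M2): stack=[0] mem=[0,0,0,0]
After op 8 (pop): stack=[empty] mem=[0,0,0,0]
After op 9 (push 9): stack=[9] mem=[0,0,0,0]
After op 10 (STO M3): stack=[empty] mem=[0,0,0,9]
After op 11 (push 17): stack=[17] mem=[0,0,0,9]
After op 12 (RCL M0): stack=[17,0] mem=[0,0,0,9]
After op 13 (/): stack=[0] mem=[0,0,0,9]
After op 14 (STO M1): stack=[empty] mem=[0,0,0,9]

Answer: (empty)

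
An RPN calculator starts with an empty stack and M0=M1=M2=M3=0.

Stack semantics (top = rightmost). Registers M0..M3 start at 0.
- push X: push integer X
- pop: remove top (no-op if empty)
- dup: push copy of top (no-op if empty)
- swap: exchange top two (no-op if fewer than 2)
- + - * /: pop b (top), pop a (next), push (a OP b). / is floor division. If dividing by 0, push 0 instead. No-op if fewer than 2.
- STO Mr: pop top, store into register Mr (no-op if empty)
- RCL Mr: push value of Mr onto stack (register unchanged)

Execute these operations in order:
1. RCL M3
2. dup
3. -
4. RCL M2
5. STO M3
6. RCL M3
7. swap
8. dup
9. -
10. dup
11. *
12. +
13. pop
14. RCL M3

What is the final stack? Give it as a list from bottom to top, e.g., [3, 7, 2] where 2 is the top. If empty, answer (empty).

After op 1 (RCL M3): stack=[0] mem=[0,0,0,0]
After op 2 (dup): stack=[0,0] mem=[0,0,0,0]
After op 3 (-): stack=[0] mem=[0,0,0,0]
After op 4 (RCL M2): stack=[0,0] mem=[0,0,0,0]
After op 5 (STO M3): stack=[0] mem=[0,0,0,0]
After op 6 (RCL M3): stack=[0,0] mem=[0,0,0,0]
After op 7 (swap): stack=[0,0] mem=[0,0,0,0]
After op 8 (dup): stack=[0,0,0] mem=[0,0,0,0]
After op 9 (-): stack=[0,0] mem=[0,0,0,0]
After op 10 (dup): stack=[0,0,0] mem=[0,0,0,0]
After op 11 (*): stack=[0,0] mem=[0,0,0,0]
After op 12 (+): stack=[0] mem=[0,0,0,0]
After op 13 (pop): stack=[empty] mem=[0,0,0,0]
After op 14 (RCL M3): stack=[0] mem=[0,0,0,0]

Answer: [0]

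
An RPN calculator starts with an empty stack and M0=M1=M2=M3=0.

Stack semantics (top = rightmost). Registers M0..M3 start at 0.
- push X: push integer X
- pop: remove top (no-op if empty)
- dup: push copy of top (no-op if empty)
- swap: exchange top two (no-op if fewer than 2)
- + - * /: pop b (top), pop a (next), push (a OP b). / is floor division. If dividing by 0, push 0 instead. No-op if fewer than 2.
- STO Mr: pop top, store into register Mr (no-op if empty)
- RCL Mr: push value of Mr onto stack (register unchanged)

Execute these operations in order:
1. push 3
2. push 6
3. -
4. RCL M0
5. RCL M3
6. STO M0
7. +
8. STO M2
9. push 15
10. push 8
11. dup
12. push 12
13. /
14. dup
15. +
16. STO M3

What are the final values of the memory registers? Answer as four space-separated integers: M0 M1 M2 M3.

Answer: 0 0 -3 0

Derivation:
After op 1 (push 3): stack=[3] mem=[0,0,0,0]
After op 2 (push 6): stack=[3,6] mem=[0,0,0,0]
After op 3 (-): stack=[-3] mem=[0,0,0,0]
After op 4 (RCL M0): stack=[-3,0] mem=[0,0,0,0]
After op 5 (RCL M3): stack=[-3,0,0] mem=[0,0,0,0]
After op 6 (STO M0): stack=[-3,0] mem=[0,0,0,0]
After op 7 (+): stack=[-3] mem=[0,0,0,0]
After op 8 (STO M2): stack=[empty] mem=[0,0,-3,0]
After op 9 (push 15): stack=[15] mem=[0,0,-3,0]
After op 10 (push 8): stack=[15,8] mem=[0,0,-3,0]
After op 11 (dup): stack=[15,8,8] mem=[0,0,-3,0]
After op 12 (push 12): stack=[15,8,8,12] mem=[0,0,-3,0]
After op 13 (/): stack=[15,8,0] mem=[0,0,-3,0]
After op 14 (dup): stack=[15,8,0,0] mem=[0,0,-3,0]
After op 15 (+): stack=[15,8,0] mem=[0,0,-3,0]
After op 16 (STO M3): stack=[15,8] mem=[0,0,-3,0]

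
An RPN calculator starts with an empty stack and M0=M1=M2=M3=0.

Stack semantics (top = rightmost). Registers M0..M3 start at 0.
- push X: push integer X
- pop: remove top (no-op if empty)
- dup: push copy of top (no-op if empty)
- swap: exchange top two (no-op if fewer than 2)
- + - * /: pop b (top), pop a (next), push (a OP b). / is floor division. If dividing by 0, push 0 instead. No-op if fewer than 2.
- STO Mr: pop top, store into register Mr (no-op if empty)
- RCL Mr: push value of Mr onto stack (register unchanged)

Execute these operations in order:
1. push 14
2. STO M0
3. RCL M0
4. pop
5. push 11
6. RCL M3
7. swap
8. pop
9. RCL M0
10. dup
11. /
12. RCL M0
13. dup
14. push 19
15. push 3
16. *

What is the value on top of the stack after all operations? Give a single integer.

Answer: 57

Derivation:
After op 1 (push 14): stack=[14] mem=[0,0,0,0]
After op 2 (STO M0): stack=[empty] mem=[14,0,0,0]
After op 3 (RCL M0): stack=[14] mem=[14,0,0,0]
After op 4 (pop): stack=[empty] mem=[14,0,0,0]
After op 5 (push 11): stack=[11] mem=[14,0,0,0]
After op 6 (RCL M3): stack=[11,0] mem=[14,0,0,0]
After op 7 (swap): stack=[0,11] mem=[14,0,0,0]
After op 8 (pop): stack=[0] mem=[14,0,0,0]
After op 9 (RCL M0): stack=[0,14] mem=[14,0,0,0]
After op 10 (dup): stack=[0,14,14] mem=[14,0,0,0]
After op 11 (/): stack=[0,1] mem=[14,0,0,0]
After op 12 (RCL M0): stack=[0,1,14] mem=[14,0,0,0]
After op 13 (dup): stack=[0,1,14,14] mem=[14,0,0,0]
After op 14 (push 19): stack=[0,1,14,14,19] mem=[14,0,0,0]
After op 15 (push 3): stack=[0,1,14,14,19,3] mem=[14,0,0,0]
After op 16 (*): stack=[0,1,14,14,57] mem=[14,0,0,0]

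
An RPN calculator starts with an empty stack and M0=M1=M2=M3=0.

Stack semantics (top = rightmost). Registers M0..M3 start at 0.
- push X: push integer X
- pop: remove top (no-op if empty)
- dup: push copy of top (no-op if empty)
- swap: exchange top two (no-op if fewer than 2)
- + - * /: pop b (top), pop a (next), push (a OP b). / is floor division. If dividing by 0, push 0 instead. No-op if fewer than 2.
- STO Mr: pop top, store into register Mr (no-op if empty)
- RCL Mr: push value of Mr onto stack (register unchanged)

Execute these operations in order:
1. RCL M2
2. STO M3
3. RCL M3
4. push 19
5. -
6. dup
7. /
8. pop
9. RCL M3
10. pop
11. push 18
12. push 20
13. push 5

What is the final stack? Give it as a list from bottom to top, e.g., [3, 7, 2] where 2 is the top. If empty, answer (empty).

Answer: [18, 20, 5]

Derivation:
After op 1 (RCL M2): stack=[0] mem=[0,0,0,0]
After op 2 (STO M3): stack=[empty] mem=[0,0,0,0]
After op 3 (RCL M3): stack=[0] mem=[0,0,0,0]
After op 4 (push 19): stack=[0,19] mem=[0,0,0,0]
After op 5 (-): stack=[-19] mem=[0,0,0,0]
After op 6 (dup): stack=[-19,-19] mem=[0,0,0,0]
After op 7 (/): stack=[1] mem=[0,0,0,0]
After op 8 (pop): stack=[empty] mem=[0,0,0,0]
After op 9 (RCL M3): stack=[0] mem=[0,0,0,0]
After op 10 (pop): stack=[empty] mem=[0,0,0,0]
After op 11 (push 18): stack=[18] mem=[0,0,0,0]
After op 12 (push 20): stack=[18,20] mem=[0,0,0,0]
After op 13 (push 5): stack=[18,20,5] mem=[0,0,0,0]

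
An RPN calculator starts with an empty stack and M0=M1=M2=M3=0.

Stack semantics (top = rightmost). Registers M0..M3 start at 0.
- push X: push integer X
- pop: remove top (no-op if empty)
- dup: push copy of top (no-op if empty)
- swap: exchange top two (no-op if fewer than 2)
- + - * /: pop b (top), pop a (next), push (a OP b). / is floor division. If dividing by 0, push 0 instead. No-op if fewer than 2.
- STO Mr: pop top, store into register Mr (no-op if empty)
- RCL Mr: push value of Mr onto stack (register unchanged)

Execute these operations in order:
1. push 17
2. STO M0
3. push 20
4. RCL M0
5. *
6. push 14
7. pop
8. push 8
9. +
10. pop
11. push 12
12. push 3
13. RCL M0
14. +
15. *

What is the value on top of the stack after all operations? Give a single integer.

After op 1 (push 17): stack=[17] mem=[0,0,0,0]
After op 2 (STO M0): stack=[empty] mem=[17,0,0,0]
After op 3 (push 20): stack=[20] mem=[17,0,0,0]
After op 4 (RCL M0): stack=[20,17] mem=[17,0,0,0]
After op 5 (*): stack=[340] mem=[17,0,0,0]
After op 6 (push 14): stack=[340,14] mem=[17,0,0,0]
After op 7 (pop): stack=[340] mem=[17,0,0,0]
After op 8 (push 8): stack=[340,8] mem=[17,0,0,0]
After op 9 (+): stack=[348] mem=[17,0,0,0]
After op 10 (pop): stack=[empty] mem=[17,0,0,0]
After op 11 (push 12): stack=[12] mem=[17,0,0,0]
After op 12 (push 3): stack=[12,3] mem=[17,0,0,0]
After op 13 (RCL M0): stack=[12,3,17] mem=[17,0,0,0]
After op 14 (+): stack=[12,20] mem=[17,0,0,0]
After op 15 (*): stack=[240] mem=[17,0,0,0]

Answer: 240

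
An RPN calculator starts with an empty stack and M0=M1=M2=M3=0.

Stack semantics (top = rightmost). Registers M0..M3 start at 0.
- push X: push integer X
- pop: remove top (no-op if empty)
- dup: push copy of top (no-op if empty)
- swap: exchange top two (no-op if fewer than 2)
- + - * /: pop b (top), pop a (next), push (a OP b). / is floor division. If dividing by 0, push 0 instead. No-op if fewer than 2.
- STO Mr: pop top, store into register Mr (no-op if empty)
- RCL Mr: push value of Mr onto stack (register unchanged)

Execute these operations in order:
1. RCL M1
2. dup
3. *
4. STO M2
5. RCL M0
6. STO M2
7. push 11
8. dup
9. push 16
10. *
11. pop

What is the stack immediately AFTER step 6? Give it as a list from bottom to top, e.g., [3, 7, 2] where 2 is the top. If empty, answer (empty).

After op 1 (RCL M1): stack=[0] mem=[0,0,0,0]
After op 2 (dup): stack=[0,0] mem=[0,0,0,0]
After op 3 (*): stack=[0] mem=[0,0,0,0]
After op 4 (STO M2): stack=[empty] mem=[0,0,0,0]
After op 5 (RCL M0): stack=[0] mem=[0,0,0,0]
After op 6 (STO M2): stack=[empty] mem=[0,0,0,0]

(empty)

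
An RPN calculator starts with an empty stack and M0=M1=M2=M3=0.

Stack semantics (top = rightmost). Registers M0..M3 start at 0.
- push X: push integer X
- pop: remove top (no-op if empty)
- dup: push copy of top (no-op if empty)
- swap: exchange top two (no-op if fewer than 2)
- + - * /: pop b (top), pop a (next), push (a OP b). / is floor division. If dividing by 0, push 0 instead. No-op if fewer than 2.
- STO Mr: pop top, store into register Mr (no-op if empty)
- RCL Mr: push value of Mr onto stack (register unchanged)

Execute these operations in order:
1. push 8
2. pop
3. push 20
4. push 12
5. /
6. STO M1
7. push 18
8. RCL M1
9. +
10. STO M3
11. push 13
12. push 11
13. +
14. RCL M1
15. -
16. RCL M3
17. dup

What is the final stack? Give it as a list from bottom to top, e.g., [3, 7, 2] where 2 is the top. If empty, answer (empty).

Answer: [23, 19, 19]

Derivation:
After op 1 (push 8): stack=[8] mem=[0,0,0,0]
After op 2 (pop): stack=[empty] mem=[0,0,0,0]
After op 3 (push 20): stack=[20] mem=[0,0,0,0]
After op 4 (push 12): stack=[20,12] mem=[0,0,0,0]
After op 5 (/): stack=[1] mem=[0,0,0,0]
After op 6 (STO M1): stack=[empty] mem=[0,1,0,0]
After op 7 (push 18): stack=[18] mem=[0,1,0,0]
After op 8 (RCL M1): stack=[18,1] mem=[0,1,0,0]
After op 9 (+): stack=[19] mem=[0,1,0,0]
After op 10 (STO M3): stack=[empty] mem=[0,1,0,19]
After op 11 (push 13): stack=[13] mem=[0,1,0,19]
After op 12 (push 11): stack=[13,11] mem=[0,1,0,19]
After op 13 (+): stack=[24] mem=[0,1,0,19]
After op 14 (RCL M1): stack=[24,1] mem=[0,1,0,19]
After op 15 (-): stack=[23] mem=[0,1,0,19]
After op 16 (RCL M3): stack=[23,19] mem=[0,1,0,19]
After op 17 (dup): stack=[23,19,19] mem=[0,1,0,19]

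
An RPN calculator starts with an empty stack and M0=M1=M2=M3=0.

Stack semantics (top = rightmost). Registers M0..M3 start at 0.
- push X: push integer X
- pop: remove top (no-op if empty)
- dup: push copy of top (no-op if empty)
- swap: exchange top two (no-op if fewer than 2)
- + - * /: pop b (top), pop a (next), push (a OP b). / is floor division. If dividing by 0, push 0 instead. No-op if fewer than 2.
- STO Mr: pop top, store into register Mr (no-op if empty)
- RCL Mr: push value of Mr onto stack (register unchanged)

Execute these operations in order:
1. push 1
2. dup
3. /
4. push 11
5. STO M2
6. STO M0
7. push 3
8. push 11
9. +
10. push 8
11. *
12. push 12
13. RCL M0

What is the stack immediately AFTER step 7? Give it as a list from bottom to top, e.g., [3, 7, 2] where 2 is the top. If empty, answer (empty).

After op 1 (push 1): stack=[1] mem=[0,0,0,0]
After op 2 (dup): stack=[1,1] mem=[0,0,0,0]
After op 3 (/): stack=[1] mem=[0,0,0,0]
After op 4 (push 11): stack=[1,11] mem=[0,0,0,0]
After op 5 (STO M2): stack=[1] mem=[0,0,11,0]
After op 6 (STO M0): stack=[empty] mem=[1,0,11,0]
After op 7 (push 3): stack=[3] mem=[1,0,11,0]

[3]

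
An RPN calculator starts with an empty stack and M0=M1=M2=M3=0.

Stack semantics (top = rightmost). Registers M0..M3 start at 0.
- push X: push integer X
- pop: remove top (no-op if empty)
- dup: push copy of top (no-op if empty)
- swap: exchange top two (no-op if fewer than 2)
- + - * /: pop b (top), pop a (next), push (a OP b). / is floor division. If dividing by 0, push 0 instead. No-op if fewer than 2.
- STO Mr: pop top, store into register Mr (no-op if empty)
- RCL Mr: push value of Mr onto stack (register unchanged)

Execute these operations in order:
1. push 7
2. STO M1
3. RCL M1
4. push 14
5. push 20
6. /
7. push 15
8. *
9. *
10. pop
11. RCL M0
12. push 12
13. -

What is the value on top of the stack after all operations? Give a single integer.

After op 1 (push 7): stack=[7] mem=[0,0,0,0]
After op 2 (STO M1): stack=[empty] mem=[0,7,0,0]
After op 3 (RCL M1): stack=[7] mem=[0,7,0,0]
After op 4 (push 14): stack=[7,14] mem=[0,7,0,0]
After op 5 (push 20): stack=[7,14,20] mem=[0,7,0,0]
After op 6 (/): stack=[7,0] mem=[0,7,0,0]
After op 7 (push 15): stack=[7,0,15] mem=[0,7,0,0]
After op 8 (*): stack=[7,0] mem=[0,7,0,0]
After op 9 (*): stack=[0] mem=[0,7,0,0]
After op 10 (pop): stack=[empty] mem=[0,7,0,0]
After op 11 (RCL M0): stack=[0] mem=[0,7,0,0]
After op 12 (push 12): stack=[0,12] mem=[0,7,0,0]
After op 13 (-): stack=[-12] mem=[0,7,0,0]

Answer: -12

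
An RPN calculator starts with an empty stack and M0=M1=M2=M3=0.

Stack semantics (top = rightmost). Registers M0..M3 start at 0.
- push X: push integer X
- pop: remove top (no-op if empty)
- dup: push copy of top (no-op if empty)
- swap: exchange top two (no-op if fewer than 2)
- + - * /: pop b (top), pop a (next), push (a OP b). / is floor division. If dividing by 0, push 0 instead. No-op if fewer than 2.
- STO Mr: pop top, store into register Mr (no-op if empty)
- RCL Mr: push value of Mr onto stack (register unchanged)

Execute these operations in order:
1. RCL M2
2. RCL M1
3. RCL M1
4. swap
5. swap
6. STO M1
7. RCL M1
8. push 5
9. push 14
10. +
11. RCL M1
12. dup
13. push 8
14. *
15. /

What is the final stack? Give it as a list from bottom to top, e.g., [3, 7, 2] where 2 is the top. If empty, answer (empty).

After op 1 (RCL M2): stack=[0] mem=[0,0,0,0]
After op 2 (RCL M1): stack=[0,0] mem=[0,0,0,0]
After op 3 (RCL M1): stack=[0,0,0] mem=[0,0,0,0]
After op 4 (swap): stack=[0,0,0] mem=[0,0,0,0]
After op 5 (swap): stack=[0,0,0] mem=[0,0,0,0]
After op 6 (STO M1): stack=[0,0] mem=[0,0,0,0]
After op 7 (RCL M1): stack=[0,0,0] mem=[0,0,0,0]
After op 8 (push 5): stack=[0,0,0,5] mem=[0,0,0,0]
After op 9 (push 14): stack=[0,0,0,5,14] mem=[0,0,0,0]
After op 10 (+): stack=[0,0,0,19] mem=[0,0,0,0]
After op 11 (RCL M1): stack=[0,0,0,19,0] mem=[0,0,0,0]
After op 12 (dup): stack=[0,0,0,19,0,0] mem=[0,0,0,0]
After op 13 (push 8): stack=[0,0,0,19,0,0,8] mem=[0,0,0,0]
After op 14 (*): stack=[0,0,0,19,0,0] mem=[0,0,0,0]
After op 15 (/): stack=[0,0,0,19,0] mem=[0,0,0,0]

Answer: [0, 0, 0, 19, 0]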